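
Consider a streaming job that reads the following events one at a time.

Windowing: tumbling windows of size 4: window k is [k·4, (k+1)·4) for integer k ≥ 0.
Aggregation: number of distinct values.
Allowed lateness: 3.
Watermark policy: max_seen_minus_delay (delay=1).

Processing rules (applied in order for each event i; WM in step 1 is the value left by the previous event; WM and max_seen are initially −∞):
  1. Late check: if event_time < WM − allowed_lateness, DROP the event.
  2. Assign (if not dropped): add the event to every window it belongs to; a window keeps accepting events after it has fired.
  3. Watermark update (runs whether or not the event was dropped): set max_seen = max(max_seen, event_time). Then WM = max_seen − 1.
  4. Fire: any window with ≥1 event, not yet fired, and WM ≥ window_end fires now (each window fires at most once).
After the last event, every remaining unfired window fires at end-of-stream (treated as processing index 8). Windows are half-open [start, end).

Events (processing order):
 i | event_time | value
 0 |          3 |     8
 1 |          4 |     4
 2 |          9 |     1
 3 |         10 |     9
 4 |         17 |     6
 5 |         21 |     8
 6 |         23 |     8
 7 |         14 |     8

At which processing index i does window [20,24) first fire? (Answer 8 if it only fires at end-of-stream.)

i=0 t=3 v=8: → [0,4); WM=2
i=1 t=4 v=4: → [4,8); WM=3
i=2 t=9 v=1: → [8,12); WM=8; [0,4) fires=1 [4,8) fires=1
i=3 t=10 v=9: → [8,12); WM=9
i=4 t=17 v=6: → [16,20); WM=16; [8,12) fires=2
i=5 t=21 v=8: → [20,24); WM=20; [16,20) fires=1
i=6 t=23 v=8: → [20,24); WM=22
i=7 t=14 v=8: DROP (t<22-3); WM=22

8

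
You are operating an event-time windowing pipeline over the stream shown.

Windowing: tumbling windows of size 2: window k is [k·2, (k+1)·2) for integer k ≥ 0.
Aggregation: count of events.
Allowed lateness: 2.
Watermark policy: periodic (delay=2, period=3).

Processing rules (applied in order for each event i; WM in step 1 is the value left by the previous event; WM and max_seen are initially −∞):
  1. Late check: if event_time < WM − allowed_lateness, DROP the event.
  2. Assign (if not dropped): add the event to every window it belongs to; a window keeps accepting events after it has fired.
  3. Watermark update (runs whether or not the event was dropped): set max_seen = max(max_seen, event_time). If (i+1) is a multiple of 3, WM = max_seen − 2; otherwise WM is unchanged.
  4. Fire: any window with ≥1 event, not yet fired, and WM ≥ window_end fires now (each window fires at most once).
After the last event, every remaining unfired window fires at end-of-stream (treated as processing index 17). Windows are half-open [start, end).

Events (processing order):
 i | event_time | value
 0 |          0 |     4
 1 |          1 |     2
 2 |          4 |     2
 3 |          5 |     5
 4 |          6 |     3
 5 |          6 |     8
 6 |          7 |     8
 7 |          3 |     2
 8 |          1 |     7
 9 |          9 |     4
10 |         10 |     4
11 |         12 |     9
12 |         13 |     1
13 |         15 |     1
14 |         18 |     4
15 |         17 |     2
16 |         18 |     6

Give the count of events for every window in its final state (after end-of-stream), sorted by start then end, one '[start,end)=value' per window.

i=0 t=0 v=4: → [0,2); WM=−∞
i=1 t=1 v=2: → [0,2); WM=−∞
i=2 t=4 v=2: → [4,6); WM=2; [0,2) fires=2
i=3 t=5 v=5: → [4,6); WM=2
i=4 t=6 v=3: → [6,8); WM=2
i=5 t=6 v=8: → [6,8); WM=4
i=6 t=7 v=8: → [6,8); WM=4
i=7 t=3 v=2: → [2,4); WM=4; [2,4) fires=1
i=8 t=1 v=7: DROP (t<4-2); WM=5
i=9 t=9 v=4: → [8,10); WM=5
i=10 t=10 v=4: → [10,12); WM=5
i=11 t=12 v=9: → [12,14); WM=10; [4,6) fires=2 [6,8) fires=3 [8,10) fires=1
i=12 t=13 v=1: → [12,14); WM=10
i=13 t=15 v=1: → [14,16); WM=10
i=14 t=18 v=4: → [18,20); WM=16; [10,12) fires=1 [12,14) fires=2 [14,16) fires=1
i=15 t=17 v=2: → [16,18); WM=16
i=16 t=18 v=6: → [18,20); WM=16

[0,2)=2 [2,4)=1 [4,6)=2 [6,8)=3 [8,10)=1 [10,12)=1 [12,14)=2 [14,16)=1 [16,18)=1 [18,20)=2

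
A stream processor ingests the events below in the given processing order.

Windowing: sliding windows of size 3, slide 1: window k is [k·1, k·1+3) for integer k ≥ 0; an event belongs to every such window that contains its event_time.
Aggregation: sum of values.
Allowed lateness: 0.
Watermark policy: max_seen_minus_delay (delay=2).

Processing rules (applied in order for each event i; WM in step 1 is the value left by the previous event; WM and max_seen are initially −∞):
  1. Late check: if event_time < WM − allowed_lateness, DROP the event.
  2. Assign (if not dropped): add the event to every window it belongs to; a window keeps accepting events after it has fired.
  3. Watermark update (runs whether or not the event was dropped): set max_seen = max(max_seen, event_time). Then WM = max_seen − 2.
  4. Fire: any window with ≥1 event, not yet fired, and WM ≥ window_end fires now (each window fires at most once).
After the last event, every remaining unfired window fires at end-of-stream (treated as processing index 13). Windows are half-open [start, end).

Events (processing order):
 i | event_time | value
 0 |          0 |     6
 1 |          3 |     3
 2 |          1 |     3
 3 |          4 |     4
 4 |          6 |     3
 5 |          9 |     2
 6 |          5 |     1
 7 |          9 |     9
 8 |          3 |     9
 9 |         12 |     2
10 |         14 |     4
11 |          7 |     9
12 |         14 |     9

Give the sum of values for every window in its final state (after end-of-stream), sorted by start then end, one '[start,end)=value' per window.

i=0 t=0 v=6: → [0,3); WM=-2
i=1 t=3 v=3: → [3,6),[2,5),[1,4); WM=1
i=2 t=1 v=3: → [1,4),[0,3); WM=1
i=3 t=4 v=4: → [4,7),[3,6),[2,5); WM=2
i=4 t=6 v=3: → [6,9),[5,8),[4,7); WM=4; [0,3) fires=9 [1,4) fires=6
i=5 t=9 v=2: → [9,12),[8,11),[7,10); WM=7; [2,5) fires=7 [3,6) fires=7 [4,7) fires=7
i=6 t=5 v=1: DROP (t<7-0); WM=7
i=7 t=9 v=9: → [9,12),[8,11),[7,10); WM=7
i=8 t=3 v=9: DROP (t<7-0); WM=7
i=9 t=12 v=2: → [12,15),[11,14),[10,13); WM=10; [5,8) fires=3 [6,9) fires=3 [7,10) fires=11
i=10 t=14 v=4: → [14,17),[13,16),[12,15); WM=12; [8,11) fires=11 [9,12) fires=11
i=11 t=7 v=9: DROP (t<12-0); WM=12
i=12 t=14 v=9: → [14,17),[13,16),[12,15); WM=12

[0,3)=9 [1,4)=6 [2,5)=7 [3,6)=7 [4,7)=7 [5,8)=3 [6,9)=3 [7,10)=11 [8,11)=11 [9,12)=11 [10,13)=2 [11,14)=2 [12,15)=15 [13,16)=13 [14,17)=13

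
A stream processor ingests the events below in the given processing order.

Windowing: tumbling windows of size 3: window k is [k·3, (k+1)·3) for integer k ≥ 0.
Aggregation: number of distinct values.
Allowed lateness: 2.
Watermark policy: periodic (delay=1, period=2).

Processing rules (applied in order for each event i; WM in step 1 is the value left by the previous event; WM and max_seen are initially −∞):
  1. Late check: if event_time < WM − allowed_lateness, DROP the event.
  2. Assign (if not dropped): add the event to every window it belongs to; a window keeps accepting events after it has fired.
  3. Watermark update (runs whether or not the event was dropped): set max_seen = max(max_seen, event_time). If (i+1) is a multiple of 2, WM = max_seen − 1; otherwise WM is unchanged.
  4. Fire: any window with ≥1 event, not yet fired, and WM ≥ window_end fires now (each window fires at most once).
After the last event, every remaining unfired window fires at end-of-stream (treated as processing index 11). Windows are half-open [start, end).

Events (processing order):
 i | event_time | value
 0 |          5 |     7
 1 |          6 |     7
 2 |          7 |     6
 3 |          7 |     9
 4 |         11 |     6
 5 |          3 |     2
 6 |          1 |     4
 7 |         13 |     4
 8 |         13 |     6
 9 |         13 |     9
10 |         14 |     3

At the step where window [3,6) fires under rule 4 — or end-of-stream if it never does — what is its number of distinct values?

1

i=0 t=5 v=7: → [3,6); WM=−∞
i=1 t=6 v=7: → [6,9); WM=5
i=2 t=7 v=6: → [6,9); WM=5
i=3 t=7 v=9: → [6,9); WM=6; [3,6) fires=1
i=4 t=11 v=6: → [9,12); WM=6
i=5 t=3 v=2: DROP (t<6-2); WM=10; [6,9) fires=3
i=6 t=1 v=4: DROP (t<10-2); WM=10
i=7 t=13 v=4: → [12,15); WM=12; [9,12) fires=1
i=8 t=13 v=6: → [12,15); WM=12
i=9 t=13 v=9: → [12,15); WM=12
i=10 t=14 v=3: → [12,15); WM=12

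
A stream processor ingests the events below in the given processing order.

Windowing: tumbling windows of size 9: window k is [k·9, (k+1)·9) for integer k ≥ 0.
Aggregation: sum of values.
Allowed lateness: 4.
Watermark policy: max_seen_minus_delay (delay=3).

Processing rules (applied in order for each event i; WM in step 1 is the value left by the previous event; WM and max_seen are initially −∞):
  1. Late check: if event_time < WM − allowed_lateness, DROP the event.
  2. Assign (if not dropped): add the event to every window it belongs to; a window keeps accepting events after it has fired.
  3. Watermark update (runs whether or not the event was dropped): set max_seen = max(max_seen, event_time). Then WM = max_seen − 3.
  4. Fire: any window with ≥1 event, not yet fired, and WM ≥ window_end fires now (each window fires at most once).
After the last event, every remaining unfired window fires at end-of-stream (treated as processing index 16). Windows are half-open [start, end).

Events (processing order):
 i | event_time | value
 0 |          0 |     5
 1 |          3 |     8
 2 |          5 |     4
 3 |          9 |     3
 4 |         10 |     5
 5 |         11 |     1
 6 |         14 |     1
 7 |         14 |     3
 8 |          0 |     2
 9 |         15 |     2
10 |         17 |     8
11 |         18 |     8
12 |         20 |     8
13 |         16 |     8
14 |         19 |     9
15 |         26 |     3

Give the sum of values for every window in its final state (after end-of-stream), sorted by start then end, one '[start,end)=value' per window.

i=0 t=0 v=5: → [0,9); WM=-3
i=1 t=3 v=8: → [0,9); WM=0
i=2 t=5 v=4: → [0,9); WM=2
i=3 t=9 v=3: → [9,18); WM=6
i=4 t=10 v=5: → [9,18); WM=7
i=5 t=11 v=1: → [9,18); WM=8
i=6 t=14 v=1: → [9,18); WM=11; [0,9) fires=17
i=7 t=14 v=3: → [9,18); WM=11
i=8 t=0 v=2: DROP (t<11-4); WM=11
i=9 t=15 v=2: → [9,18); WM=12
i=10 t=17 v=8: → [9,18); WM=14
i=11 t=18 v=8: → [18,27); WM=15
i=12 t=20 v=8: → [18,27); WM=17
i=13 t=16 v=8: → [9,18); WM=17
i=14 t=19 v=9: → [18,27); WM=17
i=15 t=26 v=3: → [18,27); WM=23; [9,18) fires=31

[0,9)=17 [9,18)=31 [18,27)=28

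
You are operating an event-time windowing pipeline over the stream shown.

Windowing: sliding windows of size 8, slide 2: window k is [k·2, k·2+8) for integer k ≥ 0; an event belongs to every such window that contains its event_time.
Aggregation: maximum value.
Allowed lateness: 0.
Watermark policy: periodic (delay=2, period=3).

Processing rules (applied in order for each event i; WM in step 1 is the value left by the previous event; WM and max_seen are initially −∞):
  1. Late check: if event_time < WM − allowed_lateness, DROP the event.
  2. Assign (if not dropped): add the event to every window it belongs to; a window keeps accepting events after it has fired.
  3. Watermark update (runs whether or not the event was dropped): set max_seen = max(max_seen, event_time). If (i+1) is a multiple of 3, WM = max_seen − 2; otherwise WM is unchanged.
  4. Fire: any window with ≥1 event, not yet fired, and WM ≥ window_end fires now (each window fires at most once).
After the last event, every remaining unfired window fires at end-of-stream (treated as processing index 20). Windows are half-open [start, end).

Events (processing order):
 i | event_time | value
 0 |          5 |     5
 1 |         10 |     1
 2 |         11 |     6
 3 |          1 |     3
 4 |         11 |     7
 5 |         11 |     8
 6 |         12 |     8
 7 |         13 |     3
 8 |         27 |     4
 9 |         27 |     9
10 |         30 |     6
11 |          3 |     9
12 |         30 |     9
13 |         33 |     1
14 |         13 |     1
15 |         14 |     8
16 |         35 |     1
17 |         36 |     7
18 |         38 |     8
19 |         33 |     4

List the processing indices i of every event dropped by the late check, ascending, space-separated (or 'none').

i=0 t=5 v=5: → [4,12),[2,10),[0,8); WM=−∞
i=1 t=10 v=1: → [10,18),[8,16),[6,14),[4,12); WM=−∞
i=2 t=11 v=6: → [10,18),[8,16),[6,14),[4,12); WM=9; [0,8) fires=5
i=3 t=1 v=3: DROP (t<9-0); WM=9
i=4 t=11 v=7: → [10,18),[8,16),[6,14),[4,12); WM=9
i=5 t=11 v=8: → [10,18),[8,16),[6,14),[4,12); WM=9
i=6 t=12 v=8: → [12,20),[10,18),[8,16),[6,14); WM=9
i=7 t=13 v=3: → [12,20),[10,18),[8,16),[6,14); WM=9
i=8 t=27 v=4: → [26,34),[24,32),[22,30),[20,28); WM=25; [2,10) fires=5 [4,12) fires=8 [6,14) fires=8 [8,16) fires=8 [10,18) fires=8 [12,20) fires=8
i=9 t=27 v=9: → [26,34),[24,32),[22,30),[20,28); WM=25
i=10 t=30 v=6: → [30,38),[28,36),[26,34),[24,32); WM=25
i=11 t=3 v=9: DROP (t<25-0); WM=28; [20,28) fires=9
i=12 t=30 v=9: → [30,38),[28,36),[26,34),[24,32); WM=28
i=13 t=33 v=1: → [32,40),[30,38),[28,36),[26,34); WM=28
i=14 t=13 v=1: DROP (t<28-0); WM=31; [22,30) fires=9
i=15 t=14 v=8: DROP (t<31-0); WM=31
i=16 t=35 v=1: → [34,42),[32,40),[30,38),[28,36); WM=31
i=17 t=36 v=7: → [36,44),[34,42),[32,40),[30,38); WM=34; [24,32) fires=9 [26,34) fires=9
i=18 t=38 v=8: → [38,46),[36,44),[34,42),[32,40); WM=34
i=19 t=33 v=4: DROP (t<34-0); WM=34

3 11 14 15 19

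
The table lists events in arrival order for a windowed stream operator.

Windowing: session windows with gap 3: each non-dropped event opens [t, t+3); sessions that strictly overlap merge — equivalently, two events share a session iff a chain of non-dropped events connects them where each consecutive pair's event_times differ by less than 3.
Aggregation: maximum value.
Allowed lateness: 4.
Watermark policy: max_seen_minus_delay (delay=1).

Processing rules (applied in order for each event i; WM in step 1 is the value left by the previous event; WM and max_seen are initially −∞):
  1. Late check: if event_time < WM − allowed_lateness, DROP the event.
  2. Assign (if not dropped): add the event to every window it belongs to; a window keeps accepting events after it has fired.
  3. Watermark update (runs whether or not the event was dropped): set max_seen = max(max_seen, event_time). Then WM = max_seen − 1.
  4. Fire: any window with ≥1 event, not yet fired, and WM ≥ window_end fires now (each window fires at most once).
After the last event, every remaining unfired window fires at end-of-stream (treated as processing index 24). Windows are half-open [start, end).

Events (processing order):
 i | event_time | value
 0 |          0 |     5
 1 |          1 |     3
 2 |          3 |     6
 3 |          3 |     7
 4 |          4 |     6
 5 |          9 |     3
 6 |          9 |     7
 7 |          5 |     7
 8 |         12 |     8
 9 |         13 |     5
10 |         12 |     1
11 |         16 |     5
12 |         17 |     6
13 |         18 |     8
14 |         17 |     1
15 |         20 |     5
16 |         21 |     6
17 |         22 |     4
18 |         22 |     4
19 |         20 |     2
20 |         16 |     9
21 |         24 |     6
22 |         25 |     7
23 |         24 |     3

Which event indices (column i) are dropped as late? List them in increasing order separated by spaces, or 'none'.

i=0 t=0 v=5: → [0,3); WM=-1
i=1 t=1 v=3: → [0,4); WM=0
i=2 t=3 v=6: → [0,6); WM=2
i=3 t=3 v=7: → [0,6); WM=2
i=4 t=4 v=6: → [0,7); WM=3
i=5 t=9 v=3: → [9,12); WM=8
i=6 t=9 v=7: → [9,12); WM=8
i=7 t=5 v=7: → [0,8); WM=8
i=8 t=12 v=8: → [12,15); WM=11
i=9 t=13 v=5: → [12,16); WM=12
i=10 t=12 v=1: → [12,16); WM=12
i=11 t=16 v=5: → [16,19); WM=15
i=12 t=17 v=6: → [16,20); WM=16
i=13 t=18 v=8: → [16,21); WM=17
i=14 t=17 v=1: → [16,21); WM=17
i=15 t=20 v=5: → [16,23); WM=19
i=16 t=21 v=6: → [16,24); WM=20
i=17 t=22 v=4: → [16,25); WM=21
i=18 t=22 v=4: → [16,25); WM=21
i=19 t=20 v=2: → [16,25); WM=21
i=20 t=16 v=9: DROP (t<21-4); WM=21
i=21 t=24 v=6: → [16,27); WM=23
i=22 t=25 v=7: → [16,28); WM=24
i=23 t=24 v=3: → [16,28); WM=24

20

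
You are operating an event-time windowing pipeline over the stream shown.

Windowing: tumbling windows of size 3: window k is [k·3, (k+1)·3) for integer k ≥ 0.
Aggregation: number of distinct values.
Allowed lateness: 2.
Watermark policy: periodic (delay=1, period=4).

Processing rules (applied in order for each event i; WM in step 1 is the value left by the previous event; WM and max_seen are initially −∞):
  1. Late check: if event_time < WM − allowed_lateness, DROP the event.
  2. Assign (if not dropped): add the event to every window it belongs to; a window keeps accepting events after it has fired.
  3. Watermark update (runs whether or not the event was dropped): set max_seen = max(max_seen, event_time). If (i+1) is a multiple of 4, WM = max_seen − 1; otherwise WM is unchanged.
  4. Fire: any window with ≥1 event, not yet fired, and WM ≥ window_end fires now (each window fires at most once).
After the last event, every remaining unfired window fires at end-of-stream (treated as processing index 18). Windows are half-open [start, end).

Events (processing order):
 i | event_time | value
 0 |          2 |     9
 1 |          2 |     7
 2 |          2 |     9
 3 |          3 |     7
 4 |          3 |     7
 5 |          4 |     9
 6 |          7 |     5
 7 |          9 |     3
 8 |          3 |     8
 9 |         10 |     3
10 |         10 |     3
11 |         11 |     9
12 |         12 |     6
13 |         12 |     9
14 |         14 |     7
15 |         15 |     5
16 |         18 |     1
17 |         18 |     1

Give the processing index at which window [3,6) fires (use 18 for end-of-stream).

7

i=0 t=2 v=9: → [0,3); WM=−∞
i=1 t=2 v=7: → [0,3); WM=−∞
i=2 t=2 v=9: → [0,3); WM=−∞
i=3 t=3 v=7: → [3,6); WM=2
i=4 t=3 v=7: → [3,6); WM=2
i=5 t=4 v=9: → [3,6); WM=2
i=6 t=7 v=5: → [6,9); WM=2
i=7 t=9 v=3: → [9,12); WM=8; [0,3) fires=2 [3,6) fires=2
i=8 t=3 v=8: DROP (t<8-2); WM=8
i=9 t=10 v=3: → [9,12); WM=8
i=10 t=10 v=3: → [9,12); WM=8
i=11 t=11 v=9: → [9,12); WM=10; [6,9) fires=1
i=12 t=12 v=6: → [12,15); WM=10
i=13 t=12 v=9: → [12,15); WM=10
i=14 t=14 v=7: → [12,15); WM=10
i=15 t=15 v=5: → [15,18); WM=14; [9,12) fires=2
i=16 t=18 v=1: → [18,21); WM=14
i=17 t=18 v=1: → [18,21); WM=14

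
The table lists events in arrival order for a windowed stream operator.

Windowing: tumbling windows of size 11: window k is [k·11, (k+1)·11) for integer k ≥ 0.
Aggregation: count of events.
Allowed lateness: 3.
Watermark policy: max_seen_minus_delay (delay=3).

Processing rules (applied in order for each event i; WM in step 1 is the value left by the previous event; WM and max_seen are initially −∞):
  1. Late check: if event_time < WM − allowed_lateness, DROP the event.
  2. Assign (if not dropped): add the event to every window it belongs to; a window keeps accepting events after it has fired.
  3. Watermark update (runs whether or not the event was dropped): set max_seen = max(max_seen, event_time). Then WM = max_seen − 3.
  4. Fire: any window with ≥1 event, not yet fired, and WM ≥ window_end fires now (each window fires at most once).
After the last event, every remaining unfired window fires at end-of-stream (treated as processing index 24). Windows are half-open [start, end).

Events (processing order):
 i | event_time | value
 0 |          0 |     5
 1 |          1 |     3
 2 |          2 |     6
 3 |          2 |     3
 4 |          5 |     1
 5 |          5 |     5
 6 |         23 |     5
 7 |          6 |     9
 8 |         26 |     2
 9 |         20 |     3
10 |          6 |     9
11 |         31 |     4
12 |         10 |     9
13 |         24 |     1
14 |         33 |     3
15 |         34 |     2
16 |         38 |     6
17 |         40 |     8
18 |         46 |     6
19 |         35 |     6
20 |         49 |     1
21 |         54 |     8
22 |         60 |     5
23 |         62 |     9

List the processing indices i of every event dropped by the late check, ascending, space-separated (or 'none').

7 10 12 13 19

i=0 t=0 v=5: → [0,11); WM=-3
i=1 t=1 v=3: → [0,11); WM=-2
i=2 t=2 v=6: → [0,11); WM=-1
i=3 t=2 v=3: → [0,11); WM=-1
i=4 t=5 v=1: → [0,11); WM=2
i=5 t=5 v=5: → [0,11); WM=2
i=6 t=23 v=5: → [22,33); WM=20; [0,11) fires=6
i=7 t=6 v=9: DROP (t<20-3); WM=20
i=8 t=26 v=2: → [22,33); WM=23
i=9 t=20 v=3: → [11,22); WM=23; [11,22) fires=1
i=10 t=6 v=9: DROP (t<23-3); WM=23
i=11 t=31 v=4: → [22,33); WM=28
i=12 t=10 v=9: DROP (t<28-3); WM=28
i=13 t=24 v=1: DROP (t<28-3); WM=28
i=14 t=33 v=3: → [33,44); WM=30
i=15 t=34 v=2: → [33,44); WM=31
i=16 t=38 v=6: → [33,44); WM=35; [22,33) fires=3
i=17 t=40 v=8: → [33,44); WM=37
i=18 t=46 v=6: → [44,55); WM=43
i=19 t=35 v=6: DROP (t<43-3); WM=43
i=20 t=49 v=1: → [44,55); WM=46; [33,44) fires=4
i=21 t=54 v=8: → [44,55); WM=51
i=22 t=60 v=5: → [55,66); WM=57; [44,55) fires=3
i=23 t=62 v=9: → [55,66); WM=59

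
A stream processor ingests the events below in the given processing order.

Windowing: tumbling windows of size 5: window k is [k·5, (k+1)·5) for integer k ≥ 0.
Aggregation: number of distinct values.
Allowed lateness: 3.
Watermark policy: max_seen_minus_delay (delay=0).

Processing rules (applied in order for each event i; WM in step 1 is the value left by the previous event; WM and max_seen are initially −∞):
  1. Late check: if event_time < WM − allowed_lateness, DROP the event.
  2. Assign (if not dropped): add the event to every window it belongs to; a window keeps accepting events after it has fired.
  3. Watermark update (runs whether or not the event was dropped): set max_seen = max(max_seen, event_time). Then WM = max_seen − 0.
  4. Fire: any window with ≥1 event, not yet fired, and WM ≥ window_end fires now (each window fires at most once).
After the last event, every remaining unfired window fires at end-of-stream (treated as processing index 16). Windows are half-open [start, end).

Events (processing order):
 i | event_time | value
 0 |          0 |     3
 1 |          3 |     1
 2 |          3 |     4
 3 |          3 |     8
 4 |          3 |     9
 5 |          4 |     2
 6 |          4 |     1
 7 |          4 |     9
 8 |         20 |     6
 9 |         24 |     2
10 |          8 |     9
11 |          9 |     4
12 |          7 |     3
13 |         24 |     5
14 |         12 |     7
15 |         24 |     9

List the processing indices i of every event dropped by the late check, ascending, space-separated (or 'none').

i=0 t=0 v=3: → [0,5); WM=0
i=1 t=3 v=1: → [0,5); WM=3
i=2 t=3 v=4: → [0,5); WM=3
i=3 t=3 v=8: → [0,5); WM=3
i=4 t=3 v=9: → [0,5); WM=3
i=5 t=4 v=2: → [0,5); WM=4
i=6 t=4 v=1: → [0,5); WM=4
i=7 t=4 v=9: → [0,5); WM=4
i=8 t=20 v=6: → [20,25); WM=20; [0,5) fires=6
i=9 t=24 v=2: → [20,25); WM=24
i=10 t=8 v=9: DROP (t<24-3); WM=24
i=11 t=9 v=4: DROP (t<24-3); WM=24
i=12 t=7 v=3: DROP (t<24-3); WM=24
i=13 t=24 v=5: → [20,25); WM=24
i=14 t=12 v=7: DROP (t<24-3); WM=24
i=15 t=24 v=9: → [20,25); WM=24

10 11 12 14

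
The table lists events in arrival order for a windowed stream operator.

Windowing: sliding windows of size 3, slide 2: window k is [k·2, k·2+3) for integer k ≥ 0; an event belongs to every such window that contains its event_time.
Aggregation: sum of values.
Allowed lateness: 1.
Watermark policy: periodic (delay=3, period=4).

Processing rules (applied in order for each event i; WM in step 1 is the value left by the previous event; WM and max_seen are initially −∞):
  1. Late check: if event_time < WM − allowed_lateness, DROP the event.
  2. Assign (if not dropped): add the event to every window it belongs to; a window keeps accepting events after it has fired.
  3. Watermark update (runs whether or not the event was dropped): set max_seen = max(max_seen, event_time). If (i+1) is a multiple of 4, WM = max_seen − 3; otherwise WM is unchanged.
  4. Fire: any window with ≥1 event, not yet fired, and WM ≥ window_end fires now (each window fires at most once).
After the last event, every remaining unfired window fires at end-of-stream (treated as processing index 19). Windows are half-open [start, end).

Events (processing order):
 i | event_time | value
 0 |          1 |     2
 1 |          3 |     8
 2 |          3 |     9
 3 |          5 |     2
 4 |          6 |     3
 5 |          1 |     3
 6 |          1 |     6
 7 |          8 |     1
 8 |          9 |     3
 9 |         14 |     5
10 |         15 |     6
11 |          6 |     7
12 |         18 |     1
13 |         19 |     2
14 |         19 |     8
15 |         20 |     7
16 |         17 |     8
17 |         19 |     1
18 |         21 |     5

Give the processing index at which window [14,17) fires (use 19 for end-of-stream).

i=0 t=1 v=2: → [0,3); WM=−∞
i=1 t=3 v=8: → [2,5); WM=−∞
i=2 t=3 v=9: → [2,5); WM=−∞
i=3 t=5 v=2: → [4,7); WM=2
i=4 t=6 v=3: → [6,9),[4,7); WM=2
i=5 t=1 v=3: → [0,3); WM=2
i=6 t=1 v=6: → [0,3); WM=2
i=7 t=8 v=1: → [8,11),[6,9); WM=5; [0,3) fires=11 [2,5) fires=17
i=8 t=9 v=3: → [8,11); WM=5
i=9 t=14 v=5: → [14,17),[12,15); WM=5
i=10 t=15 v=6: → [14,17); WM=5
i=11 t=6 v=7: → [6,9),[4,7); WM=12; [4,7) fires=12 [6,9) fires=11 [8,11) fires=4
i=12 t=18 v=1: → [18,21),[16,19); WM=12
i=13 t=19 v=2: → [18,21); WM=12
i=14 t=19 v=8: → [18,21); WM=12
i=15 t=20 v=7: → [20,23),[18,21); WM=17; [12,15) fires=5 [14,17) fires=11
i=16 t=17 v=8: → [16,19); WM=17
i=17 t=19 v=1: → [18,21); WM=17
i=18 t=21 v=5: → [20,23); WM=17

15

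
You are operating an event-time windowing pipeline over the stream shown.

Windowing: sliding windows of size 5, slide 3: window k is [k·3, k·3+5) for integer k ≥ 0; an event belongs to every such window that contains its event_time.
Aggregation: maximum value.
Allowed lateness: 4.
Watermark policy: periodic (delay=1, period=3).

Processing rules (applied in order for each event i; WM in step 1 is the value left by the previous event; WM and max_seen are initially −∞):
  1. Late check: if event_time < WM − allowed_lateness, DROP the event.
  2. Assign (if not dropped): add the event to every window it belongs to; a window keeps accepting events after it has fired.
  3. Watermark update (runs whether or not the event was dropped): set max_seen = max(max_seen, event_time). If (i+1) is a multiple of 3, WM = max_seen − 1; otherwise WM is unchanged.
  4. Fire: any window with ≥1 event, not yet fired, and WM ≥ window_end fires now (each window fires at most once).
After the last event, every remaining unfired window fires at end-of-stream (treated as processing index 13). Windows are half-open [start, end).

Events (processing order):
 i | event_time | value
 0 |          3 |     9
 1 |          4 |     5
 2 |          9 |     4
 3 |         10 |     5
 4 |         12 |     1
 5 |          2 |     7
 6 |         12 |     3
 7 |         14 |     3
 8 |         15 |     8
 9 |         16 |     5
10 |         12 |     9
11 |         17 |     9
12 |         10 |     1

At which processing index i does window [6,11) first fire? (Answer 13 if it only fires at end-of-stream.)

5

i=0 t=3 v=9: → [3,8),[0,5); WM=−∞
i=1 t=4 v=5: → [3,8),[0,5); WM=−∞
i=2 t=9 v=4: → [9,14),[6,11); WM=8; [0,5) fires=9 [3,8) fires=9
i=3 t=10 v=5: → [9,14),[6,11); WM=8
i=4 t=12 v=1: → [12,17),[9,14); WM=8
i=5 t=2 v=7: DROP (t<8-4); WM=11; [6,11) fires=5
i=6 t=12 v=3: → [12,17),[9,14); WM=11
i=7 t=14 v=3: → [12,17); WM=11
i=8 t=15 v=8: → [15,20),[12,17); WM=14; [9,14) fires=5
i=9 t=16 v=5: → [15,20),[12,17); WM=14
i=10 t=12 v=9: → [12,17),[9,14); WM=14
i=11 t=17 v=9: → [15,20); WM=16
i=12 t=10 v=1: DROP (t<16-4); WM=16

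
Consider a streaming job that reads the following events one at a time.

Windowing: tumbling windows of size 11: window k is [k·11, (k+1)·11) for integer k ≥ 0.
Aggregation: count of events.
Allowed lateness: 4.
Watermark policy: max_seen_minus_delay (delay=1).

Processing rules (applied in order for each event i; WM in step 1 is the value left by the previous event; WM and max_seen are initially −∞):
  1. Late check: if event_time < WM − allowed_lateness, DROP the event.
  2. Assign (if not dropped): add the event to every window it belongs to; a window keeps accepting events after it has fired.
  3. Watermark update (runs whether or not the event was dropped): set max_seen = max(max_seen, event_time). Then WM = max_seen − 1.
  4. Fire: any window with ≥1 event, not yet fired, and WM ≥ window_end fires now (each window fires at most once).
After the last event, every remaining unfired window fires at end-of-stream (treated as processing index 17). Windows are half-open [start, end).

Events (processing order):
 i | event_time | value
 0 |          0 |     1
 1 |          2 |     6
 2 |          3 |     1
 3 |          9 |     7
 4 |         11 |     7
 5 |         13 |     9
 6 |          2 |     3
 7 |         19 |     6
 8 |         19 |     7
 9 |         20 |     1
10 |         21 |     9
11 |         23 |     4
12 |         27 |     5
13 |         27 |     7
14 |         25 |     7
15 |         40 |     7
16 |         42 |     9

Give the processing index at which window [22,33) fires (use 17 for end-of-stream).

15

i=0 t=0 v=1: → [0,11); WM=-1
i=1 t=2 v=6: → [0,11); WM=1
i=2 t=3 v=1: → [0,11); WM=2
i=3 t=9 v=7: → [0,11); WM=8
i=4 t=11 v=7: → [11,22); WM=10
i=5 t=13 v=9: → [11,22); WM=12; [0,11) fires=4
i=6 t=2 v=3: DROP (t<12-4); WM=12
i=7 t=19 v=6: → [11,22); WM=18
i=8 t=19 v=7: → [11,22); WM=18
i=9 t=20 v=1: → [11,22); WM=19
i=10 t=21 v=9: → [11,22); WM=20
i=11 t=23 v=4: → [22,33); WM=22; [11,22) fires=6
i=12 t=27 v=5: → [22,33); WM=26
i=13 t=27 v=7: → [22,33); WM=26
i=14 t=25 v=7: → [22,33); WM=26
i=15 t=40 v=7: → [33,44); WM=39; [22,33) fires=4
i=16 t=42 v=9: → [33,44); WM=41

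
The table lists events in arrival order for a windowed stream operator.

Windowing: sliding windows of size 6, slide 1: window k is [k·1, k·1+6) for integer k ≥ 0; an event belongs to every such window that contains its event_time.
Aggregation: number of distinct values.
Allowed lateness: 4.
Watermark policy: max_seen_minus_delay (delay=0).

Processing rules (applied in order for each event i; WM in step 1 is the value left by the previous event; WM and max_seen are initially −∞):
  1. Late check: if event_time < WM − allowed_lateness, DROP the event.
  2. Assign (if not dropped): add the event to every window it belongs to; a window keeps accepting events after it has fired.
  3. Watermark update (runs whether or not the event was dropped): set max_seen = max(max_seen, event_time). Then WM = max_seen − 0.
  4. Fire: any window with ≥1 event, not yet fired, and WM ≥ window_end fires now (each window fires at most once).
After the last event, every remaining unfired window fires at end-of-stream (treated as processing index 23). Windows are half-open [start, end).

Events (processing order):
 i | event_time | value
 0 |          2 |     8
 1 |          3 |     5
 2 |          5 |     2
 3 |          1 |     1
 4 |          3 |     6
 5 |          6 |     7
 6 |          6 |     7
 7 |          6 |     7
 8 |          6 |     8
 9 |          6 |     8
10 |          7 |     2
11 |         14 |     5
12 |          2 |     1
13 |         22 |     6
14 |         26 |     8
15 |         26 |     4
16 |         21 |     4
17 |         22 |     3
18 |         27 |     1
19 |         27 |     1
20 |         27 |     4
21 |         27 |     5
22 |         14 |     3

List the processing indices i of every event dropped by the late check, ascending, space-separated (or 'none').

i=0 t=2 v=8: → [2,8),[1,7),[0,6); WM=2
i=1 t=3 v=5: → [3,9),[2,8),[1,7),[0,6); WM=3
i=2 t=5 v=2: → [5,11),[4,10),[3,9),[2,8),[1,7),[0,6); WM=5
i=3 t=1 v=1: → [1,7),[0,6); WM=5
i=4 t=3 v=6: → [3,9),[2,8),[1,7),[0,6); WM=5
i=5 t=6 v=7: → [6,12),[5,11),[4,10),[3,9),[2,8),[1,7); WM=6; [0,6) fires=5
i=6 t=6 v=7: → [6,12),[5,11),[4,10),[3,9),[2,8),[1,7); WM=6
i=7 t=6 v=7: → [6,12),[5,11),[4,10),[3,9),[2,8),[1,7); WM=6
i=8 t=6 v=8: → [6,12),[5,11),[4,10),[3,9),[2,8),[1,7); WM=6
i=9 t=6 v=8: → [6,12),[5,11),[4,10),[3,9),[2,8),[1,7); WM=6
i=10 t=7 v=2: → [7,13),[6,12),[5,11),[4,10),[3,9),[2,8); WM=7; [1,7) fires=6
i=11 t=14 v=5: → [14,20),[13,19),[12,18),[11,17),[10,16),[9,15); WM=14; [2,8) fires=5 [3,9) fires=5 [4,10) fires=3 [5,11) fires=3 [6,12) fires=3 [7,13) fires=1
i=12 t=2 v=1: DROP (t<14-4); WM=14
i=13 t=22 v=6: → [22,28),[21,27),[20,26),[19,25),[18,24),[17,23); WM=22; [9,15) fires=1 [10,16) fires=1 [11,17) fires=1 [12,18) fires=1 [13,19) fires=1 [14,20) fires=1
i=14 t=26 v=8: → [26,32),[25,31),[24,30),[23,29),[22,28),[21,27); WM=26; [17,23) fires=1 [18,24) fires=1 [19,25) fires=1 [20,26) fires=1
i=15 t=26 v=4: → [26,32),[25,31),[24,30),[23,29),[22,28),[21,27); WM=26
i=16 t=21 v=4: DROP (t<26-4); WM=26
i=17 t=22 v=3: → [22,28),[21,27),[20,26),[19,25),[18,24),[17,23); WM=26
i=18 t=27 v=1: → [27,33),[26,32),[25,31),[24,30),[23,29),[22,28); WM=27; [21,27) fires=4
i=19 t=27 v=1: → [27,33),[26,32),[25,31),[24,30),[23,29),[22,28); WM=27
i=20 t=27 v=4: → [27,33),[26,32),[25,31),[24,30),[23,29),[22,28); WM=27
i=21 t=27 v=5: → [27,33),[26,32),[25,31),[24,30),[23,29),[22,28); WM=27
i=22 t=14 v=3: DROP (t<27-4); WM=27

12 16 22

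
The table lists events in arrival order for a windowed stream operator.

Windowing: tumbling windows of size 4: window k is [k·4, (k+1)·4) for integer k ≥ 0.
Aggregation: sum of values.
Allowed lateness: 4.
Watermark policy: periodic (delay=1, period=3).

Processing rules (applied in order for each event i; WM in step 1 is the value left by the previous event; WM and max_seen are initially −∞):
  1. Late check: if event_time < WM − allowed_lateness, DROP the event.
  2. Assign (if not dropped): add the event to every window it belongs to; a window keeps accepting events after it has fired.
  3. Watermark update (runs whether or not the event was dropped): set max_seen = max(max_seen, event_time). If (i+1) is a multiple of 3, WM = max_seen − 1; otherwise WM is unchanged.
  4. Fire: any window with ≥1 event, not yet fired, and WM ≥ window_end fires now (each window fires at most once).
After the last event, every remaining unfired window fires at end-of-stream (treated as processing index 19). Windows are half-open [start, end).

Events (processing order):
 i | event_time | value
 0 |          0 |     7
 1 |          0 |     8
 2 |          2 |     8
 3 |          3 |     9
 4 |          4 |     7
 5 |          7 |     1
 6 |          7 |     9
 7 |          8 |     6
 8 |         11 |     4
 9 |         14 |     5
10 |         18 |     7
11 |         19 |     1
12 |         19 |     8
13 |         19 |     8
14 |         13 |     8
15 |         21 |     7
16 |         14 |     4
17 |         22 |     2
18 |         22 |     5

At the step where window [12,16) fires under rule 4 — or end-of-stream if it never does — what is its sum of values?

i=0 t=0 v=7: → [0,4); WM=−∞
i=1 t=0 v=8: → [0,4); WM=−∞
i=2 t=2 v=8: → [0,4); WM=1
i=3 t=3 v=9: → [0,4); WM=1
i=4 t=4 v=7: → [4,8); WM=1
i=5 t=7 v=1: → [4,8); WM=6; [0,4) fires=32
i=6 t=7 v=9: → [4,8); WM=6
i=7 t=8 v=6: → [8,12); WM=6
i=8 t=11 v=4: → [8,12); WM=10; [4,8) fires=17
i=9 t=14 v=5: → [12,16); WM=10
i=10 t=18 v=7: → [16,20); WM=10
i=11 t=19 v=1: → [16,20); WM=18; [8,12) fires=10 [12,16) fires=5
i=12 t=19 v=8: → [16,20); WM=18
i=13 t=19 v=8: → [16,20); WM=18
i=14 t=13 v=8: DROP (t<18-4); WM=18
i=15 t=21 v=7: → [20,24); WM=18
i=16 t=14 v=4: → [12,16); WM=18
i=17 t=22 v=2: → [20,24); WM=21; [16,20) fires=24
i=18 t=22 v=5: → [20,24); WM=21

5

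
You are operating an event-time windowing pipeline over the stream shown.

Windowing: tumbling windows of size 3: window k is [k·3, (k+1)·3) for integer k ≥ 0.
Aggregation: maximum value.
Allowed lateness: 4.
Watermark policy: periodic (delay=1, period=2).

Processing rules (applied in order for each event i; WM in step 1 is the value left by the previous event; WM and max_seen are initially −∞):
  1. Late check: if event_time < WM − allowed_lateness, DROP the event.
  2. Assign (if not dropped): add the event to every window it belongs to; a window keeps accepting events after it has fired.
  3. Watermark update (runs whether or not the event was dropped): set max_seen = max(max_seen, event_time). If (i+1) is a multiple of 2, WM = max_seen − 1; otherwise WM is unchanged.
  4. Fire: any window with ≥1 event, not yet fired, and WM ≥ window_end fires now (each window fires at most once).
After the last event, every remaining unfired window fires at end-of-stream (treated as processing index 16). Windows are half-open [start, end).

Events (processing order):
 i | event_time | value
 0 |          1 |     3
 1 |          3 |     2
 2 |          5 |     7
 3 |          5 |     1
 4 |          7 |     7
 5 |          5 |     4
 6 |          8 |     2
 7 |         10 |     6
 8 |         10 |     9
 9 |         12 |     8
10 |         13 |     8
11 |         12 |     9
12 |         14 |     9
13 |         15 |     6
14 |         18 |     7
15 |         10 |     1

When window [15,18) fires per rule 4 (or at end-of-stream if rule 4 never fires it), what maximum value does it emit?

i=0 t=1 v=3: → [0,3); WM=−∞
i=1 t=3 v=2: → [3,6); WM=2
i=2 t=5 v=7: → [3,6); WM=2
i=3 t=5 v=1: → [3,6); WM=4; [0,3) fires=3
i=4 t=7 v=7: → [6,9); WM=4
i=5 t=5 v=4: → [3,6); WM=6; [3,6) fires=7
i=6 t=8 v=2: → [6,9); WM=6
i=7 t=10 v=6: → [9,12); WM=9; [6,9) fires=7
i=8 t=10 v=9: → [9,12); WM=9
i=9 t=12 v=8: → [12,15); WM=11
i=10 t=13 v=8: → [12,15); WM=11
i=11 t=12 v=9: → [12,15); WM=12; [9,12) fires=9
i=12 t=14 v=9: → [12,15); WM=12
i=13 t=15 v=6: → [15,18); WM=14
i=14 t=18 v=7: → [18,21); WM=14
i=15 t=10 v=1: → [9,12); WM=17; [12,15) fires=9

6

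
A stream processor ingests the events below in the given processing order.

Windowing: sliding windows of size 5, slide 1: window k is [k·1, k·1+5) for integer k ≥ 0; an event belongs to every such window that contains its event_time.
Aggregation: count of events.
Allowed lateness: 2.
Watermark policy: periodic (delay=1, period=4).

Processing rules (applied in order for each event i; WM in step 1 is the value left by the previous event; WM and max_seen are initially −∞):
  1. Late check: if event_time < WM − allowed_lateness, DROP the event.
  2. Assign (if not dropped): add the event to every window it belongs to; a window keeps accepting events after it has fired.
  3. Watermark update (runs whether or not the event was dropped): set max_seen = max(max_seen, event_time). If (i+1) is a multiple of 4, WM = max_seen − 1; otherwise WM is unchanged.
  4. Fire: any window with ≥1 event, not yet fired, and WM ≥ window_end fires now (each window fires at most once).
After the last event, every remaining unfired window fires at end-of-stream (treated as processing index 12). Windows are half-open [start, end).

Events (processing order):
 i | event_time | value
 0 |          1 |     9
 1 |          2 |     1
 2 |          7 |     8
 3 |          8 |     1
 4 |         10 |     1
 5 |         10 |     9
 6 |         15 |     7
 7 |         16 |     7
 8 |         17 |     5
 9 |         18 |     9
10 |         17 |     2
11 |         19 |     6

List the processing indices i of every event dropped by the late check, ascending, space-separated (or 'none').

i=0 t=1 v=9: → [1,6),[0,5); WM=−∞
i=1 t=2 v=1: → [2,7),[1,6),[0,5); WM=−∞
i=2 t=7 v=8: → [7,12),[6,11),[5,10),[4,9),[3,8); WM=−∞
i=3 t=8 v=1: → [8,13),[7,12),[6,11),[5,10),[4,9); WM=7; [0,5) fires=2 [1,6) fires=2 [2,7) fires=1
i=4 t=10 v=1: → [10,15),[9,14),[8,13),[7,12),[6,11); WM=7
i=5 t=10 v=9: → [10,15),[9,14),[8,13),[7,12),[6,11); WM=7
i=6 t=15 v=7: → [15,20),[14,19),[13,18),[12,17),[11,16); WM=7
i=7 t=16 v=7: → [16,21),[15,20),[14,19),[13,18),[12,17); WM=15; [3,8) fires=1 [4,9) fires=2 [5,10) fires=2 [6,11) fires=4 [7,12) fires=4 [8,13) fires=3 [9,14) fires=2 [10,15) fires=2
i=8 t=17 v=5: → [17,22),[16,21),[15,20),[14,19),[13,18); WM=15
i=9 t=18 v=9: → [18,23),[17,22),[16,21),[15,20),[14,19); WM=15
i=10 t=17 v=2: → [17,22),[16,21),[15,20),[14,19),[13,18); WM=15
i=11 t=19 v=6: → [19,24),[18,23),[17,22),[16,21),[15,20); WM=18; [11,16) fires=1 [12,17) fires=2 [13,18) fires=4

none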